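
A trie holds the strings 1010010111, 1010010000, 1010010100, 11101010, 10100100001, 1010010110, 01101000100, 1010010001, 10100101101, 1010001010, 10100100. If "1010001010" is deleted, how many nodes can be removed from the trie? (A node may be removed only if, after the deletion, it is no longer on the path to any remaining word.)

Walk "1010001010" from the leaf back toward the root, removing each node that no remaining word uses.
The suffix "01010" (5 nodes) is used only by "1010001010"; the node for "10100" still has the child "1", so pruning stops there.
Nodes removed: 5

5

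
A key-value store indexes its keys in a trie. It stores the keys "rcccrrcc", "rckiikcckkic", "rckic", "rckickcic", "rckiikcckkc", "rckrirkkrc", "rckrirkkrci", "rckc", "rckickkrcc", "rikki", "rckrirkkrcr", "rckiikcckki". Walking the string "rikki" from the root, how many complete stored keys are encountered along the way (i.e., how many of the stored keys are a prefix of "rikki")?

Traverse "rikki" character by character; count nodes along the way that are marked as word ends.
Prefixes of the query that are stored words: "rikki"
Count: 1

1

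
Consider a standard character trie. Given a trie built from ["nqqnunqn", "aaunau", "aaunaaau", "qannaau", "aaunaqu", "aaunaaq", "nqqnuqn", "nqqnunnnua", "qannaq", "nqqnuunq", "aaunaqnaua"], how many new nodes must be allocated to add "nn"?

Walking "nn" from the root, the first 1 characters ("n") follow existing edges; "n" is the first miss.
New nodes needed: |"nn"| − 1 = 2 − 1 = 1.

1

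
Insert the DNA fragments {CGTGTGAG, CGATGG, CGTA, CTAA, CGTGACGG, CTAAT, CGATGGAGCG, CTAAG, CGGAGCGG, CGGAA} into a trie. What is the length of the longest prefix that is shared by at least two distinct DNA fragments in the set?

Equivalently: take the maximum, over all pairs, of their longest common prefix length.
e.g. "CGATGG" and "CGATGGAGCG" share the prefix "CGATGG" of length 6; no pair shares a longer one.
Longest shared-prefix length: 6

6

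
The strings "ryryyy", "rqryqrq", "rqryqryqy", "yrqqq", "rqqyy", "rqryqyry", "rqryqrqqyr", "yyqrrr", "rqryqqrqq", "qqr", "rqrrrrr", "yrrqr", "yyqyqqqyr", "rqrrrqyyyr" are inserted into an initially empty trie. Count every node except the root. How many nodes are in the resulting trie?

Count nodes per top-level branch (shared prefixes stored once):
  'q'-branch (qqr): 3 nodes
  'r'-branch (rqqyy, rqrrrqyyyr, rqrrrrr, rqryqqrqq, rqryqrq, rqryqrqqyr, rqryqryqy, rqryqyry, ryryyy): 37 nodes
  'y'-branch (yrqqq, yrrqr, yyqrrr, yyqyqqqyr): 19 nodes
Sum: 59

59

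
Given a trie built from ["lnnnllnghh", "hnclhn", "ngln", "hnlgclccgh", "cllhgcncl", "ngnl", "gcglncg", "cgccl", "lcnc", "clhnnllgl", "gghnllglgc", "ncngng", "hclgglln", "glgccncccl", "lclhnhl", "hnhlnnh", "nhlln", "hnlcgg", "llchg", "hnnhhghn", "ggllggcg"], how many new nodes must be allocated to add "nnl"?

"n" is already a path in the trie; the remaining "nl" must be added.
New nodes needed: |"nnl"| − 1 = 3 − 1 = 2.

2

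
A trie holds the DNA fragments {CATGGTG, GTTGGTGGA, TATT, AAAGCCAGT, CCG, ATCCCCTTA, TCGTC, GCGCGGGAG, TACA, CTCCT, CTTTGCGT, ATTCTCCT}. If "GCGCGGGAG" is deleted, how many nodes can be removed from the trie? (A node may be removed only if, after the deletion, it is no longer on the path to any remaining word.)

8

A node on "GCGCGGGAG"'s path can go only if nothing else ends at it or branches off below it.
The suffix "CGCGGGAG" (8 nodes) is used only by "GCGCGGGAG"; the node for "G" still has the child "T", so pruning stops there.
Nodes removed: 8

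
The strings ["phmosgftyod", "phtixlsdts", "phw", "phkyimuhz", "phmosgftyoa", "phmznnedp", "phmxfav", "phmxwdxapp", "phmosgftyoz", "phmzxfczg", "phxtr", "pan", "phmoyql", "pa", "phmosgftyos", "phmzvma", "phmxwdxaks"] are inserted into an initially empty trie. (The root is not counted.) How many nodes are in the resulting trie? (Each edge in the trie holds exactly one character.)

Insert word by word; a character creates a node only if that edge doesn't already exist:
  "phmosgftyod" → 11 new (p, h, m, o, s, g, f, t, y, o, d)
  "phtixlsdts" → prefix "ph" already present; 8 new (t, i, x, l, s, d, t, s)
  "phw" → prefix "ph" already present; 1 new (w)
  "phkyimuhz" → prefix "ph" already present; 7 new (k, y, i, m, u, h, z)
  "phmosgftyoa" → prefix "phmosgftyo" already present; 1 new (a)
  "phmznnedp" → prefix "phm" already present; 6 new (z, n, n, e, d, p)
  "phmxfav" → prefix "phm" already present; 4 new (x, f, a, v)
  "phmxwdxapp" → prefix "phmx" already present; 6 new (w, d, x, a, p, p)
  "phmosgftyoz" → prefix "phmosgftyo" already present; 1 new (z)
  "phmzxfczg" → prefix "phmz" already present; 5 new (x, f, c, z, g)
  "phxtr" → prefix "ph" already present; 3 new (x, t, r)
  "pan" → prefix "p" already present; 2 new (a, n)
  "phmoyql" → prefix "phmo" already present; 3 new (y, q, l)
  "pa" → prefix "pa" already present; 0 new (none)
  "phmosgftyos" → prefix "phmosgftyo" already present; 1 new (s)
  "phmzvma" → prefix "phmz" already present; 3 new (v, m, a)
  "phmxwdxaks" → prefix "phmxwdxa" already present; 2 new (k, s)
Total nodes = 11 + 8 + 1 + 7 + 1 + 6 + 4 + 6 + 1 + 5 + 3 + 2 + 3 + 0 + 1 + 3 + 2 = 64

64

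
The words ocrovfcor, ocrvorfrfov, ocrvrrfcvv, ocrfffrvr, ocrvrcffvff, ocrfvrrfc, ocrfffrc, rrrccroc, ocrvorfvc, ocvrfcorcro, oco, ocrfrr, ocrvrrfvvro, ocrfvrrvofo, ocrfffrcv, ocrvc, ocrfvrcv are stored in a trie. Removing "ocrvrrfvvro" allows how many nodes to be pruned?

After clearing the end-marker at "ocrvrrfvvro", prune upward until reaching a node still needed by another word.
The suffix "vvro" (4 nodes) is used only by "ocrvrrfvvro"; the node for "ocrvrrf" still has the child "c", so pruning stops there.
Nodes removed: 4

4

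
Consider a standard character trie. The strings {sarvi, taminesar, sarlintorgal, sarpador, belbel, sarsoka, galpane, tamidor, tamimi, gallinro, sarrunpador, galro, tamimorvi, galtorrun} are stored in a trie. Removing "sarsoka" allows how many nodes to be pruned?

After clearing the end-marker at "sarsoka", prune upward until reaching a node still needed by another word.
The suffix "soka" (4 nodes) is used only by "sarsoka"; the node for "sar" still has the child "v", so pruning stops there.
Nodes removed: 4

4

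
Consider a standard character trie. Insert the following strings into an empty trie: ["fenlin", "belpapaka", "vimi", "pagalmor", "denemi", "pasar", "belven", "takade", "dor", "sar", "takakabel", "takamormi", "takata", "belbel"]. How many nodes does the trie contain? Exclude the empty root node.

Insert word by word; a character creates a node only if that edge doesn't already exist:
  "fenlin" → 6 new (f, e, n, l, i, n)
  "belpapaka" → 9 new (b, e, l, p, a, p, a, k, a)
  "vimi" → 4 new (v, i, m, i)
  "pagalmor" → 8 new (p, a, g, a, l, m, o, r)
  "denemi" → 6 new (d, e, n, e, m, i)
  "pasar" → prefix "pa" already present; 3 new (s, a, r)
  "belven" → prefix "bel" already present; 3 new (v, e, n)
  "takade" → 6 new (t, a, k, a, d, e)
  "dor" → prefix "d" already present; 2 new (o, r)
  "sar" → 3 new (s, a, r)
  "takakabel" → prefix "taka" already present; 5 new (k, a, b, e, l)
  "takamormi" → prefix "taka" already present; 5 new (m, o, r, m, i)
  "takata" → prefix "taka" already present; 2 new (t, a)
  "belbel" → prefix "bel" already present; 3 new (b, e, l)
Total nodes = 6 + 9 + 4 + 8 + 6 + 3 + 3 + 6 + 2 + 3 + 5 + 5 + 2 + 3 = 65

65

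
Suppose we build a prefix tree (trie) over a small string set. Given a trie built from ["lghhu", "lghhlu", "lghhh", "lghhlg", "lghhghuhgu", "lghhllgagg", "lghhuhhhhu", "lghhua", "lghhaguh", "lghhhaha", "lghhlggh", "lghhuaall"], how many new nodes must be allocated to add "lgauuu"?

4

"lg" is already a path in the trie; the remaining "auuu" must be added.
So 6 − 2 = 4 new nodes.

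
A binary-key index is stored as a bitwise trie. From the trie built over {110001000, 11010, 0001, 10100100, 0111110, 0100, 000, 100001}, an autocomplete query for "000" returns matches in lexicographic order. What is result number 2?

0001

Filter for "000…" and sort: "000", "0001"
The 2nd is 0001.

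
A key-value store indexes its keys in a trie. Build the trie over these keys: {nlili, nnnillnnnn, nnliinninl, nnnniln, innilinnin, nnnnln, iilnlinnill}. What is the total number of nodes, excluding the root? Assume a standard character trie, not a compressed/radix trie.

48

Count nodes per top-level branch (shared prefixes stored once):
  'i'-branch (iilnlinnill, innilinnin): 20 nodes
  'n'-branch (nlili, nnliinninl, nnnillnnnn, nnnniln, nnnnln): 28 nodes
Sum: 48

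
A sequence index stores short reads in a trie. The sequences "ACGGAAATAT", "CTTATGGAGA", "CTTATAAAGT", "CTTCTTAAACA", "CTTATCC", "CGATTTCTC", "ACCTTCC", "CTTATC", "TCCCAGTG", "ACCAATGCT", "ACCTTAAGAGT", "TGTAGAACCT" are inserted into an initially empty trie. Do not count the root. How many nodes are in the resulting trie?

Trace insertions, counting only characters that open a new branch:
  "ACGGAAATAT" → 10 new (A, C, G, G, A, A, A, T, A, T)
  "CTTATGGAGA" → 10 new (C, T, T, A, T, G, G, A, G, A)
  "CTTATAAAGT" → prefix "CTTAT" already present; 5 new (A, A, A, G, T)
  "CTTCTTAAACA" → prefix "CTT" already present; 8 new (C, T, T, A, A, A, C, A)
  "CTTATCC" → prefix "CTTAT" already present; 2 new (C, C)
  "CGATTTCTC" → prefix "C" already present; 8 new (G, A, T, T, T, C, T, C)
  "ACCTTCC" → prefix "AC" already present; 5 new (C, T, T, C, C)
  "CTTATC" → prefix "CTTATC" already present; 0 new (none)
  "TCCCAGTG" → 8 new (T, C, C, C, A, G, T, G)
  "ACCAATGCT" → prefix "ACC" already present; 6 new (A, A, T, G, C, T)
  "ACCTTAAGAGT" → prefix "ACCTT" already present; 6 new (A, A, G, A, G, T)
  "TGTAGAACCT" → prefix "T" already present; 9 new (G, T, A, G, A, A, C, C, T)
Total nodes = 10 + 10 + 5 + 8 + 2 + 8 + 5 + 0 + 8 + 6 + 6 + 9 = 77

77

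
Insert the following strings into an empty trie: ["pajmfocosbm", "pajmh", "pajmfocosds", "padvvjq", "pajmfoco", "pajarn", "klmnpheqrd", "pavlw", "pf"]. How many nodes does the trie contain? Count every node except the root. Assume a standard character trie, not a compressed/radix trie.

36

For each word, the new-node count is its length minus the longest prefix already in the trie:
  "pajmfocosbm" → 11 new (p, a, j, m, f, o, c, o, s, b, m)
  "pajmh" → prefix "pajm" already present; 1 new (h)
  "pajmfocosds" → prefix "pajmfocos" already present; 2 new (d, s)
  "padvvjq" → prefix "pa" already present; 5 new (d, v, v, j, q)
  "pajmfoco" → prefix "pajmfoco" already present; 0 new (none)
  "pajarn" → prefix "paj" already present; 3 new (a, r, n)
  "klmnpheqrd" → 10 new (k, l, m, n, p, h, e, q, r, d)
  "pavlw" → prefix "pa" already present; 3 new (v, l, w)
  "pf" → prefix "p" already present; 1 new (f)
Total nodes = 11 + 1 + 2 + 5 + 0 + 3 + 10 + 3 + 1 = 36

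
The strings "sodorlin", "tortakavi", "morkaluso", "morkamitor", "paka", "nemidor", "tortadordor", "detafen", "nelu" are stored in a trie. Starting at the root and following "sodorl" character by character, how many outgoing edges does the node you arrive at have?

Follow the path "sodorl" to its node, then look at its outgoing edges.
Characters that immediately follow "sodorl" among the stored strings: {i}.
That node has 1 child edge.

1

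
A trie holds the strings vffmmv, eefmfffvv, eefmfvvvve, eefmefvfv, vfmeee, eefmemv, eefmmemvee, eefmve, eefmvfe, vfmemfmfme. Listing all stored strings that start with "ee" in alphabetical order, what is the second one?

eefmemv

Words with prefix "ee", in lexicographic order: "eefmefvfv", "eefmemv", "eefmfffvv", "eefmfvvvve", "eefmmemvee", "eefmve", "eefmvfe"
Position 2: eefmemv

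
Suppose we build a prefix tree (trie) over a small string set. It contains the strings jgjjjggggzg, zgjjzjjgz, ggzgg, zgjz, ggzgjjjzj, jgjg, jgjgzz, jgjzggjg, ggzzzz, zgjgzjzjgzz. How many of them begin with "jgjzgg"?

1

Filter for entries beginning with "jgjzgg":
Matches: "jgjzggjg"
Count: 1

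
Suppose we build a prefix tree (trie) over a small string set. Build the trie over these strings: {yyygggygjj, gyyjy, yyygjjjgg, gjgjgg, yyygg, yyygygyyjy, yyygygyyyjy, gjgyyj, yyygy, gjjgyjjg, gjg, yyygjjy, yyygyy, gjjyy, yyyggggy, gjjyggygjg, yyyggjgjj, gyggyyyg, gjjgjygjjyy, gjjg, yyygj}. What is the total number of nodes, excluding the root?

72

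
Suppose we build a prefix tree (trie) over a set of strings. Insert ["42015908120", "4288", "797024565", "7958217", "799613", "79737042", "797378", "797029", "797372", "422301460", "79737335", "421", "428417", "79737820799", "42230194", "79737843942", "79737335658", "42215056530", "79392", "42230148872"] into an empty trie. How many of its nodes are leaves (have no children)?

18

Leaves are exactly the stored words that no other stored word extends.
Those words: "42015908120", "421", "42215056530", "422301460", "42230148872", "42230194", "428417", "4288", "79392", "7958217", "797024565", "797029", "79737042", "797372", "79737335658", "79737820799", "79737843942", "799613"
Leaf count: 18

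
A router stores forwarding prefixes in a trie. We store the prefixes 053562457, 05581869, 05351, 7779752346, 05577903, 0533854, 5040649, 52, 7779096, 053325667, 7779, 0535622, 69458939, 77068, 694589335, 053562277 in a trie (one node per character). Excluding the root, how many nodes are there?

67

Trace insertions, counting only characters that open a new branch:
  "053562457" → 9 new (0, 5, 3, 5, 6, 2, 4, 5, 7)
  "05581869" → prefix "05" already present; 6 new (5, 8, 1, 8, 6, 9)
  "05351" → prefix "0535" already present; 1 new (1)
  "7779752346" → 10 new (7, 7, 7, 9, 7, 5, 2, 3, 4, 6)
  "05577903" → prefix "055" already present; 5 new (7, 7, 9, 0, 3)
  "0533854" → prefix "053" already present; 4 new (3, 8, 5, 4)
  "5040649" → 7 new (5, 0, 4, 0, 6, 4, 9)
  "52" → prefix "5" already present; 1 new (2)
  "7779096" → prefix "7779" already present; 3 new (0, 9, 6)
  "053325667" → prefix "0533" already present; 5 new (2, 5, 6, 6, 7)
  "7779" → prefix "7779" already present; 0 new (none)
  "0535622" → prefix "053562" already present; 1 new (2)
  "69458939" → 8 new (6, 9, 4, 5, 8, 9, 3, 9)
  "77068" → prefix "77" already present; 3 new (0, 6, 8)
  "694589335" → prefix "6945893" already present; 2 new (3, 5)
  "053562277" → prefix "0535622" already present; 2 new (7, 7)
Total nodes = 9 + 6 + 1 + 10 + 5 + 4 + 7 + 1 + 3 + 5 + 0 + 1 + 8 + 3 + 2 + 2 = 67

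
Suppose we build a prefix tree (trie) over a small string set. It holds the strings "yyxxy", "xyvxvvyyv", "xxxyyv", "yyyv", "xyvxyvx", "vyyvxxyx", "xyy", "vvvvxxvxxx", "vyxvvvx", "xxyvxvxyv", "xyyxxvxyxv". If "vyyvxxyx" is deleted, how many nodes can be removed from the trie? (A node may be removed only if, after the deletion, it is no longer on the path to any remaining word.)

6

After clearing the end-marker at "vyyvxxyx", prune upward until reaching a node still needed by another word.
The suffix "yvxxyx" (6 nodes) is used only by "vyyvxxyx"; the node for "vy" still has the child "x", so pruning stops there.
Nodes removed: 6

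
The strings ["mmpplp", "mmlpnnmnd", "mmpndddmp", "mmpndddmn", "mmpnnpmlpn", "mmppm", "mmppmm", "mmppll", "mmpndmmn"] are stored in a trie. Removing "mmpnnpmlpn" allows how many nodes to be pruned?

After clearing the end-marker at "mmpnnpmlpn", prune upward until reaching a node still needed by another word.
The suffix "npmlpn" (6 nodes) is used only by "mmpnnpmlpn"; the node for "mmpn" still has the child "d", so pruning stops there.
Nodes removed: 6

6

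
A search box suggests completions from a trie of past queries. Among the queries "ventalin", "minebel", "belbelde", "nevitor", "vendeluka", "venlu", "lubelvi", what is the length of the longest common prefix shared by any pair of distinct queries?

3

Look for the deepest trie node that still has at least two words in its subtree.
e.g. "vendeluka" and "venlu" share the prefix "ven" of length 3; no pair shares a longer one.
Longest shared-prefix length: 3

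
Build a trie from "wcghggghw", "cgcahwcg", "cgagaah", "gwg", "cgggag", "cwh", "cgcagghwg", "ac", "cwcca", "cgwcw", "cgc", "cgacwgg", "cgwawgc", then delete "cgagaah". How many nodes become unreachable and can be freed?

A node on "cgagaah"'s path can go only if nothing else ends at it or branches off below it.
The suffix "gaah" (4 nodes) is used only by "cgagaah"; the node for "cga" still has the child "c", so pruning stops there.
Nodes removed: 4

4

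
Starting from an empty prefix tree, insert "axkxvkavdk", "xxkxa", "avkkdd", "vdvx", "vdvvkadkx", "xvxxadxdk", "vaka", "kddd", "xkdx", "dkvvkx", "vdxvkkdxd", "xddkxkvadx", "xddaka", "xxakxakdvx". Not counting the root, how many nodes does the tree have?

Count nodes per top-level branch (shared prefixes stored once):
  'a'-branch (avkkdd, axkxvkavdk): 15 nodes
  'd'-branch (dkvvkx): 6 nodes
  'k'-branch (kddd): 4 nodes
  'v'-branch (vaka, vdvvkadkx, vdvx, vdxvkkdxd): 20 nodes
  'x'-branch (xddaka, xddkxkvadx, xkdx, xvxxadxdk, xxakxakdvx, xxkxa): 36 nodes
Sum: 81

81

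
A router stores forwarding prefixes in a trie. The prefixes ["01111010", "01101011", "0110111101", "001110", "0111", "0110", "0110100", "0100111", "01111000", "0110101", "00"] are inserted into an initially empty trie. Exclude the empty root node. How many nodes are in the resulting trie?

31

Insert word by word; a character creates a node only if that edge doesn't already exist:
  "01111010" → 8 new (0, 1, 1, 1, 1, 0, 1, 0)
  "01101011" → prefix "011" already present; 5 new (0, 1, 0, 1, 1)
  "0110111101" → prefix "01101" already present; 5 new (1, 1, 1, 0, 1)
  "001110" → prefix "0" already present; 5 new (0, 1, 1, 1, 0)
  "0111" → prefix "0111" already present; 0 new (none)
  "0110" → prefix "0110" already present; 0 new (none)
  "0110100" → prefix "011010" already present; 1 new (0)
  "0100111" → prefix "01" already present; 5 new (0, 0, 1, 1, 1)
  "01111000" → prefix "011110" already present; 2 new (0, 0)
  "0110101" → prefix "0110101" already present; 0 new (none)
  "00" → prefix "00" already present; 0 new (none)
Total nodes = 8 + 5 + 5 + 5 + 0 + 0 + 1 + 5 + 2 + 0 + 0 = 31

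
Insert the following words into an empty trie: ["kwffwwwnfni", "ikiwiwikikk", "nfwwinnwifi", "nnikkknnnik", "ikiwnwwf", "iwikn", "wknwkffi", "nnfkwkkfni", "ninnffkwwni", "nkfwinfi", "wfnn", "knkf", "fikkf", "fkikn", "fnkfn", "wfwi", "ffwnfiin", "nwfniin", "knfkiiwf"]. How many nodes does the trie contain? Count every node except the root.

For each word, the new-node count is its length minus the longest prefix already in the trie:
  "kwffwwwnfni" → 11 new (k, w, f, f, w, w, w, n, f, n, i)
  "ikiwiwikikk" → 11 new (i, k, i, w, i, w, i, k, i, k, k)
  "nfwwinnwifi" → 11 new (n, f, w, w, i, n, n, w, i, f, i)
  "nnikkknnnik" → prefix "n" already present; 10 new (n, i, k, k, k, n, n, n, i, k)
  "ikiwnwwf" → prefix "ikiw" already present; 4 new (n, w, w, f)
  "iwikn" → prefix "i" already present; 4 new (w, i, k, n)
  "wknwkffi" → 8 new (w, k, n, w, k, f, f, i)
  "nnfkwkkfni" → prefix "nn" already present; 8 new (f, k, w, k, k, f, n, i)
  "ninnffkwwni" → prefix "n" already present; 10 new (i, n, n, f, f, k, w, w, n, i)
  "nkfwinfi" → prefix "n" already present; 7 new (k, f, w, i, n, f, i)
  "wfnn" → prefix "w" already present; 3 new (f, n, n)
  "knkf" → prefix "k" already present; 3 new (n, k, f)
  "fikkf" → 5 new (f, i, k, k, f)
  "fkikn" → prefix "f" already present; 4 new (k, i, k, n)
  "fnkfn" → prefix "f" already present; 4 new (n, k, f, n)
  "wfwi" → prefix "wf" already present; 2 new (w, i)
  "ffwnfiin" → prefix "f" already present; 7 new (f, w, n, f, i, i, n)
  "nwfniin" → prefix "n" already present; 6 new (w, f, n, i, i, n)
  "knfkiiwf" → prefix "kn" already present; 6 new (f, k, i, i, w, f)
Total nodes = 11 + 11 + 11 + 10 + 4 + 4 + 8 + 8 + 10 + 7 + 3 + 3 + 5 + 4 + 4 + 2 + 7 + 6 + 6 = 124

124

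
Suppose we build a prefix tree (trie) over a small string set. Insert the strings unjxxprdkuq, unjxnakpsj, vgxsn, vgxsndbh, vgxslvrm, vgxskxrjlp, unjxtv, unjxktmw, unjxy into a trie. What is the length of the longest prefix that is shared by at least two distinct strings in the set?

Look for the deepest trie node that still has at least two words in its subtree.
e.g. "vgxsn" and "vgxsndbh" share the prefix "vgxsn" of length 5; no pair shares a longer one.
Longest shared-prefix length: 5

5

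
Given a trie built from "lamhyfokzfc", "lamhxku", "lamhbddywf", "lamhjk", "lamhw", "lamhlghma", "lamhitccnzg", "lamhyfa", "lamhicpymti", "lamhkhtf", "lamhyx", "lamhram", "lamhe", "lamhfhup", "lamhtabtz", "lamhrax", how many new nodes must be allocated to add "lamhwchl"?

"lamhw" is already a path in the trie; the remaining "chl" must be added.
Each of the 3 remaining characters creates one node.

3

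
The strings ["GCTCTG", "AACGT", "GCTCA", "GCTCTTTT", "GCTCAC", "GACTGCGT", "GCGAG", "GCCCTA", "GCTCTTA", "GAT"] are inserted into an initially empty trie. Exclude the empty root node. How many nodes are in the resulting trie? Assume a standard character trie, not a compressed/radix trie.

32

Count nodes per top-level branch (shared prefixes stored once):
  'A'-branch (AACGT): 5 nodes
  'G'-branch (GACTGCGT, GAT, GCCCTA, GCGAG, GCTCA, GCTCAC, GCTCTG, GCTCTTA, GCTCTTTT): 27 nodes
Sum: 32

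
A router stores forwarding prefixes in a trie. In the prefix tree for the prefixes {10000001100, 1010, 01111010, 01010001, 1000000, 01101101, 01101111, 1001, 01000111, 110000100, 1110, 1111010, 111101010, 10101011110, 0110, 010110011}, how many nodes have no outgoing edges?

12

A leaf is a node with no children — equivalently, the end of a word that is not a proper prefix of any other stored word.
Those words: "01000111", "01010001", "010110011", "01101101", "01101111", "01111010", "10000001100", "1001", "10101011110", "110000100", "1110", "111101010"
Leaf count: 12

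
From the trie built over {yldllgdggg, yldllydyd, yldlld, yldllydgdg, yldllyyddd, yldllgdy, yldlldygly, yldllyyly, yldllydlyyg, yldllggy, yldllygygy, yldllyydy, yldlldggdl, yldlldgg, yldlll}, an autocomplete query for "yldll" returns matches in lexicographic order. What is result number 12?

Words with prefix "yldll", in lexicographic order: "yldlld", "yldlldgg", "yldlldggdl", "yldlldygly", "yldllgdggg", "yldllgdy", "yldllggy", "yldlll", "yldllydgdg", "yldllydlyyg", "yldllydyd", "yldllygygy", "yldllyyddd", "yldllyydy", "yldllyyly"
Position 12: yldllygygy

yldllygygy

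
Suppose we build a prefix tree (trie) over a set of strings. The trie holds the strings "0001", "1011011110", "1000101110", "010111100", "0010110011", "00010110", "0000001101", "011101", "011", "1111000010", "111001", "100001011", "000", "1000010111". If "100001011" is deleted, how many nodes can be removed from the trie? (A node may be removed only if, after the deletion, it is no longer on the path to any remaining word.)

0

Walk "100001011" from the leaf back toward the root, removing each node that no remaining word uses.
Every node on "100001011" is still needed (e.g. by "1000010111"), so nothing is freed.
Nodes removed: 0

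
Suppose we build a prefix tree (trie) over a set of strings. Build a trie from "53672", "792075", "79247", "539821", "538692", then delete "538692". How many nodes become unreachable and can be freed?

4

Walk "538692" from the leaf back toward the root, removing each node that no remaining word uses.
The suffix "8692" (4 nodes) is used only by "538692"; the node for "53" still has the child "6", so pruning stops there.
Nodes removed: 4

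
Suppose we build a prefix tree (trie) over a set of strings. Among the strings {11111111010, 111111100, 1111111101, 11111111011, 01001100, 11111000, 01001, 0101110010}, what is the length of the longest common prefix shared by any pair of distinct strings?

Look for the deepest trie node that still has at least two words in its subtree.
e.g. "1111111101" and "11111111010" share the prefix "1111111101" of length 10; no pair shares a longer one.
Longest shared-prefix length: 10

10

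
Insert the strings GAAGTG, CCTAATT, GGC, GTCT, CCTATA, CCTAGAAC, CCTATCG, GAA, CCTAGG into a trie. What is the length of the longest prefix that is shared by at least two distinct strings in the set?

5

Look for the deepest trie node that still has at least two words in its subtree.
"CCTAGAAC" and "CCTAGG" agree on "CCTAG" (5 characters) before diverging; nothing deeper is shared.
Longest shared-prefix length: 5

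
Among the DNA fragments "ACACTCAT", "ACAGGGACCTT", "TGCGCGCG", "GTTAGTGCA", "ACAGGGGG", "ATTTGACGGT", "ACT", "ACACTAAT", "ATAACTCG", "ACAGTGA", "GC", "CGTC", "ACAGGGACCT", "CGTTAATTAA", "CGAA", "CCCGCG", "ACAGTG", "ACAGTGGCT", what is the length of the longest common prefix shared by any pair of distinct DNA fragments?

10

The deepest shared node is where two words last agree before diverging.
e.g. "ACAGGGACCT" and "ACAGGGACCTT" share the prefix "ACAGGGACCT" of length 10; no pair shares a longer one.
Longest shared-prefix length: 10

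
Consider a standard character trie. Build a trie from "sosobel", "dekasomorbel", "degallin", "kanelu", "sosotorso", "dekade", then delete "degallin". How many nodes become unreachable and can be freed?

6

A node on "degallin"'s path can go only if nothing else ends at it or branches off below it.
The suffix "gallin" (6 nodes) is used only by "degallin"; the node for "de" still has the child "k", so pruning stops there.
Nodes removed: 6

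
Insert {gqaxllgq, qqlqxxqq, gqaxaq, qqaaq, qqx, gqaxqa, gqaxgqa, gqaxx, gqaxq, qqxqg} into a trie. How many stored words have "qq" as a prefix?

4

Walk to "qq"; the words in its subtree are exactly those with that prefix.
Words under "qq": qqaaq, qqlqxxqq, qqx, qqxqg
Count: 4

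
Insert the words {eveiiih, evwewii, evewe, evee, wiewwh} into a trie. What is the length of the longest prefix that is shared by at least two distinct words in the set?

3

Equivalently: take the maximum, over all pairs, of their longest common prefix length.
"evee" and "eveiiih" agree on "eve" (3 characters) before diverging; nothing deeper is shared.
Longest shared-prefix length: 3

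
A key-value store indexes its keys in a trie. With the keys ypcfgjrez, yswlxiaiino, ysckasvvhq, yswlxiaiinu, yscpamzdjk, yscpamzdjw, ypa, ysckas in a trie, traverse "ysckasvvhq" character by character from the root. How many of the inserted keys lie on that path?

Traverse "ysckasvvhq" character by character; count nodes along the way that are marked as word ends.
Prefixes of the query that are stored words: "ysckas", "ysckasvvhq"
Count: 2

2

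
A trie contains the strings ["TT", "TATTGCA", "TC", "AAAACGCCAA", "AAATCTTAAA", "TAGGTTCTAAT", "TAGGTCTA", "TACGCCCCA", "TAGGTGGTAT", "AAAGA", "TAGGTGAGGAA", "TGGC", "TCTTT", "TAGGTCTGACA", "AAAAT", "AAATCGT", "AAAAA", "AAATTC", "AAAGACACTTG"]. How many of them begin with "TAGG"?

5

Traverse to the node for "TAGG", then collect every word in that subtree.
Words under "TAGG": TAGGTCTA, TAGGTCTGACA, TAGGTGAGGAA, TAGGTGGTAT, TAGGTTCTAAT
Count: 5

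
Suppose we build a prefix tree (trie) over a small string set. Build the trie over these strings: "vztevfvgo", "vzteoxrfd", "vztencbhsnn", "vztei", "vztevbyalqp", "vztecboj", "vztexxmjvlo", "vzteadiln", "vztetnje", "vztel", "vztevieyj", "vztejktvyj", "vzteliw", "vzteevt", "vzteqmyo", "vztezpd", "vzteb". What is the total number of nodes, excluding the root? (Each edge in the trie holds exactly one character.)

72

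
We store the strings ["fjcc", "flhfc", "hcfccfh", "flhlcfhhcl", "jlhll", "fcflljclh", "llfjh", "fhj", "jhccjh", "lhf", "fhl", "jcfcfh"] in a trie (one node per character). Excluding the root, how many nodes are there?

Insert word by word; a character creates a node only if that edge doesn't already exist:
  "fjcc" → 4 new (f, j, c, c)
  "flhfc" → prefix "f" already present; 4 new (l, h, f, c)
  "hcfccfh" → 7 new (h, c, f, c, c, f, h)
  "flhlcfhhcl" → prefix "flh" already present; 7 new (l, c, f, h, h, c, l)
  "jlhll" → 5 new (j, l, h, l, l)
  "fcflljclh" → prefix "f" already present; 8 new (c, f, l, l, j, c, l, h)
  "llfjh" → 5 new (l, l, f, j, h)
  "fhj" → prefix "f" already present; 2 new (h, j)
  "jhccjh" → prefix "j" already present; 5 new (h, c, c, j, h)
  "lhf" → prefix "l" already present; 2 new (h, f)
  "fhl" → prefix "fh" already present; 1 new (l)
  "jcfcfh" → prefix "j" already present; 5 new (c, f, c, f, h)
Total nodes = 4 + 4 + 7 + 7 + 5 + 8 + 5 + 2 + 5 + 2 + 1 + 5 = 55

55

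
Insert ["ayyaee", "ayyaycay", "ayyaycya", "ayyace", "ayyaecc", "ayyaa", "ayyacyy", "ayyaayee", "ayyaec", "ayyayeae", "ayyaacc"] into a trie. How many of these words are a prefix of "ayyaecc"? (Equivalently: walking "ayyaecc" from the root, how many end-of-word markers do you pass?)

Check each prefix of "ayyaecc" against the stored set — each match is an end-marker on the path.
Prefixes of the query that are stored words: "ayyaec", "ayyaecc"
Count: 2

2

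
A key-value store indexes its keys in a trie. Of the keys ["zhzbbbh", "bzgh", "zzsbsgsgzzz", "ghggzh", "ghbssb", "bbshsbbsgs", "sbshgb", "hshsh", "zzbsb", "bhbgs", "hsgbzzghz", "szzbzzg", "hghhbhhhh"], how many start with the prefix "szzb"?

Traverse to the node for "szzb", then collect every word in that subtree.
Words under "szzb": szzbzzg
Count: 1

1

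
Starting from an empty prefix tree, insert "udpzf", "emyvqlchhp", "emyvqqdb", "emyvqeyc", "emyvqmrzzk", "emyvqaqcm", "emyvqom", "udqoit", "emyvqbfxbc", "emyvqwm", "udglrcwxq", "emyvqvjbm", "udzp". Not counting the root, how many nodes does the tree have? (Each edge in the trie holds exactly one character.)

56

Count nodes per top-level branch (shared prefixes stored once):
  'e'-branch (emyvqaqcm, emyvqbfxbc, emyvqeyc, emyvqlchhp, emyvqmrzzk, emyvqom, emyvqqdb, emyvqvjbm, emyvqwm): 38 nodes
  'u'-branch (udglrcwxq, udpzf, udqoit, udzp): 18 nodes
Sum: 56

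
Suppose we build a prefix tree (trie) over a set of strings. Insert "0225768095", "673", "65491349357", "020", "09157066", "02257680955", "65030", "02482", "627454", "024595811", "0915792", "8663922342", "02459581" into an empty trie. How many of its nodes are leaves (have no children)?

11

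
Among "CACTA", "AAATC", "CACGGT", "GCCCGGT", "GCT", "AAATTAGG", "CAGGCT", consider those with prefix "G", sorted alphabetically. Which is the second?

Words with prefix "G", in lexicographic order: "GCCCGGT", "GCT"
The 2nd is GCT.

GCT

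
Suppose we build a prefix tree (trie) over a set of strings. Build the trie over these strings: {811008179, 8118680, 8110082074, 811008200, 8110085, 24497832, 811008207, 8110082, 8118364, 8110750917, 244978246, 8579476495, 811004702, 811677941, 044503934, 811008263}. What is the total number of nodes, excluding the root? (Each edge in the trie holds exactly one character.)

69

Count nodes per top-level branch (shared prefixes stored once):
  '0'-branch (044503934): 9 nodes
  '2'-branch (244978246, 24497832): 11 nodes
  '8'-branch (811004702, 811008179, 8110082, 811008200, 811008207, 8110082074, 811008263, 8110085, 8110750917, 811677941, 8118364, 8118680, 8579476495): 49 nodes
Sum: 69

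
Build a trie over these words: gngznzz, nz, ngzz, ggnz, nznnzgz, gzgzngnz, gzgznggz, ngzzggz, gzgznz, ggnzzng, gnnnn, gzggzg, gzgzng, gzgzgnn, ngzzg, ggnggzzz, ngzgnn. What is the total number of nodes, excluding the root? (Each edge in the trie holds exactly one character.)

Count nodes per top-level branch (shared prefixes stored once):
  'g'-branch (ggnggzzz, ggnz, ggnzzng, gngznzz, gnnnn, gzggzg, gzgzgnn, gzgzng, gzgznggz, gzgzngnz, gzgznz): 37 nodes
  'n'-branch (ngzgnn, ngzz, ngzzg, ngzzggz, nz, nznnzgz): 16 nodes
Sum: 53

53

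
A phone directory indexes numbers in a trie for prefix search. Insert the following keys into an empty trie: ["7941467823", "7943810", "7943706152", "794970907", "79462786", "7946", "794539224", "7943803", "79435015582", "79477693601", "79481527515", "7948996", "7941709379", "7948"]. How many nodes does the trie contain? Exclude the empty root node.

71

For each word, the new-node count is its length minus the longest prefix already in the trie:
  "7941467823" → 10 new (7, 9, 4, 1, 4, 6, 7, 8, 2, 3)
  "7943810" → prefix "794" already present; 4 new (3, 8, 1, 0)
  "7943706152" → prefix "7943" already present; 6 new (7, 0, 6, 1, 5, 2)
  "794970907" → prefix "794" already present; 6 new (9, 7, 0, 9, 0, 7)
  "79462786" → prefix "794" already present; 5 new (6, 2, 7, 8, 6)
  "7946" → prefix "7946" already present; 0 new (none)
  "794539224" → prefix "794" already present; 6 new (5, 3, 9, 2, 2, 4)
  "7943803" → prefix "79438" already present; 2 new (0, 3)
  "79435015582" → prefix "7943" already present; 7 new (5, 0, 1, 5, 5, 8, 2)
  "79477693601" → prefix "794" already present; 8 new (7, 7, 6, 9, 3, 6, 0, 1)
  "79481527515" → prefix "794" already present; 8 new (8, 1, 5, 2, 7, 5, 1, 5)
  "7948996" → prefix "7948" already present; 3 new (9, 9, 6)
  "7941709379" → prefix "7941" already present; 6 new (7, 0, 9, 3, 7, 9)
  "7948" → prefix "7948" already present; 0 new (none)
Total nodes = 10 + 4 + 6 + 6 + 5 + 0 + 6 + 2 + 7 + 8 + 8 + 3 + 6 + 0 = 71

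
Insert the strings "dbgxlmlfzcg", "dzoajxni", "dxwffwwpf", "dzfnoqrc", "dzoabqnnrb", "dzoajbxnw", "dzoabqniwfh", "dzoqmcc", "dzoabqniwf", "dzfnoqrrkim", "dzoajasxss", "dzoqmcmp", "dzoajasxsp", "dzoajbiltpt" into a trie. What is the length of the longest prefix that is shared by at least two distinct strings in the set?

10

Equivalently: take the maximum, over all pairs, of their longest common prefix length.
"dzoabqniwf" and "dzoabqniwfh" agree on "dzoabqniwf" (10 characters) before diverging; nothing deeper is shared.
Longest shared-prefix length: 10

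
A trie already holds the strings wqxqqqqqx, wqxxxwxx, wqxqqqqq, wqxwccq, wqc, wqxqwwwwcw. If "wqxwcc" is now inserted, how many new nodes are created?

Every character of "wqxwcc" already lies on an existing path (it is a prefix of some stored word).
No new nodes are needed: 0.

0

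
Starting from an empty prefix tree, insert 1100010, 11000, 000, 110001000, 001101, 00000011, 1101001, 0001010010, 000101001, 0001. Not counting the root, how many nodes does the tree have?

32

For each word, the new-node count is its length minus the longest prefix already in the trie:
  "1100010" → 7 new (1, 1, 0, 0, 0, 1, 0)
  "11000" → prefix "11000" already present; 0 new (none)
  "000" → 3 new (0, 0, 0)
  "110001000" → prefix "1100010" already present; 2 new (0, 0)
  "001101" → prefix "00" already present; 4 new (1, 1, 0, 1)
  "00000011" → prefix "000" already present; 5 new (0, 0, 0, 1, 1)
  "1101001" → prefix "110" already present; 4 new (1, 0, 0, 1)
  "0001010010" → prefix "000" already present; 7 new (1, 0, 1, 0, 0, 1, 0)
  "000101001" → prefix "000101001" already present; 0 new (none)
  "0001" → prefix "0001" already present; 0 new (none)
Total nodes = 7 + 0 + 3 + 2 + 4 + 5 + 4 + 7 + 0 + 0 = 32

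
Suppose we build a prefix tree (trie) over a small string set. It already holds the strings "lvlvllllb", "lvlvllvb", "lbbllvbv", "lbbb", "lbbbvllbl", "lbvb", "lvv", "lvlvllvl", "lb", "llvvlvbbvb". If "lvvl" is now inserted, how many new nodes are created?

1

Walking "lvvl" from the root, the first 3 characters ("lvv") follow existing edges; "l" is the first miss.
So 4 − 3 = 1 new nodes.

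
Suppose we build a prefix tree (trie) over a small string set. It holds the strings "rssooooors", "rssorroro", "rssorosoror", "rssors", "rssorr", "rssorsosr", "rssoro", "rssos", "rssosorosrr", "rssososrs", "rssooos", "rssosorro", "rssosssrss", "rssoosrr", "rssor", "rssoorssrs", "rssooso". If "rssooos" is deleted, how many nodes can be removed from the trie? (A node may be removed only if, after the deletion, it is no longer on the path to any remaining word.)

1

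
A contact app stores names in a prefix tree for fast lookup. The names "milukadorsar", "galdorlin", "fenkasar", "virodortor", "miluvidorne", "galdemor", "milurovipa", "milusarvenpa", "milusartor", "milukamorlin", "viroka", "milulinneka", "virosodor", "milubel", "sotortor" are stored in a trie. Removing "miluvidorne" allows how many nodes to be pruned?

7

A node on "miluvidorne"'s path can go only if nothing else ends at it or branches off below it.
The suffix "vidorne" (7 nodes) is used only by "miluvidorne"; the node for "milu" still has the child "k", so pruning stops there.
Nodes removed: 7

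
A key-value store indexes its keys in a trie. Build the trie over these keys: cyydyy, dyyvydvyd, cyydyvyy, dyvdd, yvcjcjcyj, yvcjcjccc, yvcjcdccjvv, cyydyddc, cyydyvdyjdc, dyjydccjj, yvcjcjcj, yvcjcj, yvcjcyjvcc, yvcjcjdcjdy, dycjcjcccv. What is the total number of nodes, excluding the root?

72

Insert word by word; a character creates a node only if that edge doesn't already exist:
  "cyydyy" → 6 new (c, y, y, d, y, y)
  "dyyvydvyd" → 9 new (d, y, y, v, y, d, v, y, d)
  "cyydyvyy" → prefix "cyydy" already present; 3 new (v, y, y)
  "dyvdd" → prefix "dy" already present; 3 new (v, d, d)
  "yvcjcjcyj" → 9 new (y, v, c, j, c, j, c, y, j)
  "yvcjcjccc" → prefix "yvcjcjc" already present; 2 new (c, c)
  "yvcjcdccjvv" → prefix "yvcjc" already present; 6 new (d, c, c, j, v, v)
  "cyydyddc" → prefix "cyydy" already present; 3 new (d, d, c)
  "cyydyvdyjdc" → prefix "cyydyv" already present; 5 new (d, y, j, d, c)
  "dyjydccjj" → prefix "dy" already present; 7 new (j, y, d, c, c, j, j)
  "yvcjcjcj" → prefix "yvcjcjc" already present; 1 new (j)
  "yvcjcj" → prefix "yvcjcj" already present; 0 new (none)
  "yvcjcyjvcc" → prefix "yvcjc" already present; 5 new (y, j, v, c, c)
  "yvcjcjdcjdy" → prefix "yvcjcj" already present; 5 new (d, c, j, d, y)
  "dycjcjcccv" → prefix "dy" already present; 8 new (c, j, c, j, c, c, c, v)
Total nodes = 6 + 9 + 3 + 3 + 9 + 2 + 6 + 3 + 5 + 7 + 1 + 0 + 5 + 5 + 8 = 72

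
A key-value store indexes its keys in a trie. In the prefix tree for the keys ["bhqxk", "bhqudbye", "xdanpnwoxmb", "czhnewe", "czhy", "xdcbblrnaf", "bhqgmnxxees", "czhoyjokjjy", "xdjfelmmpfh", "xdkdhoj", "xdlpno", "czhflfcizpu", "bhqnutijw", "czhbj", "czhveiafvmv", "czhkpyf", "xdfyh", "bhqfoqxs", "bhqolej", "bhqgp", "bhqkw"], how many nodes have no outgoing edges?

21

A leaf is a node with no children — equivalently, the end of a word that is not a proper prefix of any other stored word.
Those words: "bhqfoqxs", "bhqgmnxxees", "bhqgp", "bhqkw", "bhqnutijw", "bhqolej", "bhqudbye", "bhqxk", "czhbj", "czhflfcizpu", "czhkpyf", "czhnewe", "czhoyjokjjy", "czhveiafvmv", "czhy", "xdanpnwoxmb", "xdcbblrnaf", "xdfyh", "xdjfelmmpfh", "xdkdhoj", "xdlpno"
Leaf count: 21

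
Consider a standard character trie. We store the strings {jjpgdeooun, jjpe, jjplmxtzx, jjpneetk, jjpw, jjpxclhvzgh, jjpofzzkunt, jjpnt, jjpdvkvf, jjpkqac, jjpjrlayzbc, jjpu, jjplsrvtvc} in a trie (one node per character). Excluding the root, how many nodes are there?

Count nodes per top-level branch (shared prefixes stored once):
  'j'-branch (jjpdvkvf, jjpe, jjpgdeooun, jjpjrlayzbc, jjpkqac, jjplmxtzx, jjplsrvtvc, jjpneetk, jjpnt, jjpofzzkunt, jjpu, jjpw, jjpxclhvzgh): 64 nodes
Sum: 64

64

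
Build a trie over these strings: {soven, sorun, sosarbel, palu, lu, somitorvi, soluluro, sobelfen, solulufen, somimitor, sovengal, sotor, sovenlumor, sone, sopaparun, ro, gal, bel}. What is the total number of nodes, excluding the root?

Trace insertions, counting only characters that open a new branch:
  "soven" → 5 new (s, o, v, e, n)
  "sorun" → prefix "so" already present; 3 new (r, u, n)
  "sosarbel" → prefix "so" already present; 6 new (s, a, r, b, e, l)
  "palu" → 4 new (p, a, l, u)
  "lu" → 2 new (l, u)
  "somitorvi" → prefix "so" already present; 7 new (m, i, t, o, r, v, i)
  "soluluro" → prefix "so" already present; 6 new (l, u, l, u, r, o)
  "sobelfen" → prefix "so" already present; 6 new (b, e, l, f, e, n)
  "solulufen" → prefix "solulu" already present; 3 new (f, e, n)
  "somimitor" → prefix "somi" already present; 5 new (m, i, t, o, r)
  "sovengal" → prefix "soven" already present; 3 new (g, a, l)
  "sotor" → prefix "so" already present; 3 new (t, o, r)
  "sovenlumor" → prefix "soven" already present; 5 new (l, u, m, o, r)
  "sone" → prefix "so" already present; 2 new (n, e)
  "sopaparun" → prefix "so" already present; 7 new (p, a, p, a, r, u, n)
  "ro" → 2 new (r, o)
  "gal" → 3 new (g, a, l)
  "bel" → 3 new (b, e, l)
Total nodes = 5 + 3 + 6 + 4 + 2 + 7 + 6 + 6 + 3 + 5 + 3 + 3 + 5 + 2 + 7 + 2 + 3 + 3 = 75

75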